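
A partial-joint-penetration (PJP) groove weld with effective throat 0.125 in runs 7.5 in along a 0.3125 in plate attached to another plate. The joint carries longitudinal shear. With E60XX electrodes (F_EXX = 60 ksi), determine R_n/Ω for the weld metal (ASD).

Effective throat (given) t_e = 0.125 in.
A_we = 0.125 × 7.5 = 0.9375 in².
F_nw = 0.6 F_EXX = 36 ksi.
R_n/Ω = (36 × 0.9375) / 2.0 = 16.88 kip.

R_n/Ω ≈ 16.9 kip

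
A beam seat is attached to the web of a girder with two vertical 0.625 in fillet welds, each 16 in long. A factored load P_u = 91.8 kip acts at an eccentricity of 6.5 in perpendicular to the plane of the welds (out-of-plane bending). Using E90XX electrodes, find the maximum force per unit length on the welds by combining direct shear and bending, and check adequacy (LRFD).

E90XX → F_EXX = 90 ksi.
L_w = 2 × 16 = 32 in; section modulus (unit throat) S = 2 × L²/6 = 85.33 in².
Direct shear f_v = P/L_w = 91.8/32 = 2.869 kip/in.
Moment M = P × e = 91.8 × 6.5 = 596.7 kip·in; bending f_b = M/S = 6.993 kip/in.
f_max = √(f_v² + f_b²) = √(2.869² + 6.993²) = 7.558 kip/in.
φr_n = 0.75 × 0.6 × 90 × (0.707 × 0.625) = 17.9 kip/in → adequate.

f_max ≈ 7.56 kip/in; adequate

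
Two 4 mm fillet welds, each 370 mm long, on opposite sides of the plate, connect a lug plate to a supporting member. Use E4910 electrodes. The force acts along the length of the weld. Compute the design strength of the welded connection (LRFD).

E49XX → F_EXX = 490 MPa.
Effective throat t_e = 0.707 × 4 = 2.828 mm.
Total length L = 740 mm; A_we = 2.828 × 740 = 2093 mm².
F_nw = 0.6 F_EXX = 0.6 × 490 = 294 MPa.
φR_n = 0.75 × 294 × 2093 × 10⁻³ = 461.4 kN.

φR_n ≈ 461 kN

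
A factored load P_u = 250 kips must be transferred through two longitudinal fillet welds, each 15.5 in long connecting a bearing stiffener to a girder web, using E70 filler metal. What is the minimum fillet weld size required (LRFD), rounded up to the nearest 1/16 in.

E70XX → F_EXX = 70 ksi.
Total weld length L = 31 in.
Required throat t_e = P_u / (φ × 0.6 F_EXX × L) = 250 / (0.75 × 0.6 × 70 × 31) = 0.256 in.
Required leg w = t_e / 0.707 = 0.3621 in → use 3/8 in.

w = 3/8 in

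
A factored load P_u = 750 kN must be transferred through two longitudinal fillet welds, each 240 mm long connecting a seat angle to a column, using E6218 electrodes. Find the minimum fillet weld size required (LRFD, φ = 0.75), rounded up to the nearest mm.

w = 8 mm

E62XX → F_EXX = 620 MPa.
Total weld length L = 480 mm.
Required throat t_e = P_u / (φ × 0.6 F_EXX × L) = 750 / (0.75 × 0.6 × 620 × 480 × 10⁻³) = 5.6 mm.
Required leg w = t_e / 0.707 = 7.921 mm → use 8 mm.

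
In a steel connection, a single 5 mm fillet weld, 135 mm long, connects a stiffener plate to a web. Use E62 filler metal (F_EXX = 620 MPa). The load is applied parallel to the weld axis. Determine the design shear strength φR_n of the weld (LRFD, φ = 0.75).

φR_n ≈ 133 kN

Effective throat t_e = 0.707 × 5 = 3.535 mm.
Total length L = 135 mm; A_we = 3.535 × 135 = 477.2 mm².
F_nw = 0.6 F_EXX = 0.6 × 620 = 372 MPa.
φR_n = 0.75 × 372 × 477.2 × 10⁻³ = 133.1 kN.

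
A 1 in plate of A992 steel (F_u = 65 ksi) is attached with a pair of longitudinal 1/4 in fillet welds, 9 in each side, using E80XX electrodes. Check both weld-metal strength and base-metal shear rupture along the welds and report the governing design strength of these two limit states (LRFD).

φR_n ≈ 115 kips (weld metal governs)

E80XX → F_EXX = 80 ksi.
t_e = 0.707 × 0.25 = 0.1767 in; L = 18 in.
Weld metal: φR_n = 0.75 × 0.6 × 80 × 0.1767 × 18 = 114.5 kips.
Base metal (shear rupture): φR_n = 0.75 × 0.6 × 65 × 1 × 18 = 526.5 kips.
Governing: weld metal.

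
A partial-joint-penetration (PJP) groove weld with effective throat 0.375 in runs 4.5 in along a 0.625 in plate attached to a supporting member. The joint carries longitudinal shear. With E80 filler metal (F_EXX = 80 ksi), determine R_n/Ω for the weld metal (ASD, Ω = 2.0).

Effective throat (given) t_e = 0.375 in.
A_we = 0.375 × 4.5 = 1.688 in².
F_nw = 0.6 F_EXX = 48 ksi.
R_n/Ω = (48 × 1.688) / 2.0 = 40.5 kip.

R_n/Ω ≈ 40.5 kip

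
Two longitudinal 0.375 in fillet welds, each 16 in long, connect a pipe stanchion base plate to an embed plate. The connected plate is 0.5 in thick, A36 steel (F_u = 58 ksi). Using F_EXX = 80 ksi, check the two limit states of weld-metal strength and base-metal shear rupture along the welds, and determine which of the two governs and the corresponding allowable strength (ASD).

R_n/Ω ≈ 204 kips (weld metal governs)

t_e = 0.707 × 0.375 = 0.2651 in; L = 32 in.
Weld metal: R_n/Ω = (1/2.0) × 0.6 × 80 × 0.2651 × 32 = 203.6 kips.
Base metal (shear rupture): R_n/Ω = (1/2.0) × 0.6 × 58 × 0.5 × 32 = 278.4 kips.
Governing: weld metal.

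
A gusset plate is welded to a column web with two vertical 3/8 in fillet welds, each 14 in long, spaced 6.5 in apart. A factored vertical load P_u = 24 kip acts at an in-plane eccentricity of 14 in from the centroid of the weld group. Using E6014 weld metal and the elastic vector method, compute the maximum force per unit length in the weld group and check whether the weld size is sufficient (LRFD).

E60XX → F_EXX = 60 ksi.
Total weld length L_w = 28 in. Treat welds as unit-width lines.
Polar moment about centroid: J = 2[d³/12 + d(b/2)²] = 2[14³/12 + 14×3.25²] = 753.1 in³.
Direct shear f_v = P/L_w = 24 / 28 = 0.8571 kip/in (vertical).
Torsion M = P·e = 24 × 14 = 336 kip·in.
Critical point at (x, y) = (3.25, 7) from centroid. f_tx = M·y/J = 3.123 kip/in; f_ty = M·x/J = 1.45 kip/in.
Resultant f_max = √[f_tx² + (f_v + f_ty)²] = √[3.123² + (0.8571 + 1.45)²] = 3.883 kip/in.
Capacity per unit length: φr_n = 0.75 × 0.6 × 60 × (0.707 × 0.375) = 7.158 kip/in.
3.883 ≤ 7.158 → adequate.

f_max ≈ 3.88 kip/in; adequate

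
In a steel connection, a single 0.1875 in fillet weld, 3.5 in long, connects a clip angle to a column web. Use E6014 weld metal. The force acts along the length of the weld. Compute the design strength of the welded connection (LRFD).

E60XX → F_EXX = 60 ksi.
Effective throat t_e = 0.707 × 0.1875 = 0.1326 in.
Total length L = 3.5 in; A_we = 0.1326 × 3.5 = 0.464 in².
F_nw = 0.6 F_EXX = 0.6 × 60 = 36 ksi.
φR_n = 0.75 × 36 × 0.464 = 12.53 kips.

φR_n ≈ 12.5 kips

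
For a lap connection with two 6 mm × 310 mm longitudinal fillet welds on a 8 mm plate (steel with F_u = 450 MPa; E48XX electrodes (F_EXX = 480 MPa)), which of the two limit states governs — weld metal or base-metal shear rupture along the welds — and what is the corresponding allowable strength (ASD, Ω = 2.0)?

R_n/Ω ≈ 379 kN (weld metal governs)

t_e = 0.707 × 6 = 4.242 mm; L = 620 mm.
Weld metal: R_n/Ω = (1/2.0) × 0.6 × 480 × 4.242 × 620 × 10⁻³ = 378.7 kN.
Base metal (shear rupture): R_n/Ω = (1/2.0) × 0.6 × 450 × 8 × 620 × 10⁻³ = 669.6 kN.
Governing: weld metal.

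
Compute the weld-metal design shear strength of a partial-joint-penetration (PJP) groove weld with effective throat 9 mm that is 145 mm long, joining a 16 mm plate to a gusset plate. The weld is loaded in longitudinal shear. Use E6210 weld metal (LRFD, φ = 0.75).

φR_n ≈ 364 kN

E62XX → F_EXX = 620 MPa.
Effective throat (given) t_e = 9 mm.
A_we = 9 × 145 = 1305 mm².
F_nw = 0.6 F_EXX = 372 MPa.
φR_n = 0.75 × 372 × 1305 × 10⁻³ = 364.1 kN.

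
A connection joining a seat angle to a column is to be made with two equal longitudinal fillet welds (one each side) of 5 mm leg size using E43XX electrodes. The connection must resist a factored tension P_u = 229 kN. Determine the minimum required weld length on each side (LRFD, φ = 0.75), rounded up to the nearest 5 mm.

E43XX → F_EXX = 430 MPa.
Throat t_e = 0.707 × 5 = 3.535 mm.
φr_n = 0.75 × 0.6 × 430 × 3.535 × 10⁻³ = 0.684 kN/mm.
L_req = P_u / φr_n = 229 / 0.684 = 334.8 mm total.
Per side: 334.8 / 2 = 167.4 mm.
Round up → use L = 170 mm on each side.

L = 170 mm on each side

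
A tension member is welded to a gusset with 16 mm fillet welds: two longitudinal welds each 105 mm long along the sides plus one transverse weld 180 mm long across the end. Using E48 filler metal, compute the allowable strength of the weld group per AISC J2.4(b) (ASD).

R_n/Ω ≈ 731 kN

E48XX → F_EXX = 480 MPa.
t_e = 0.707 × 16 = 11.31 mm.
R_nwl = 0.6 × 480 × 11.31 × 210 × 10⁻³ = 684.1 kN (longitudinal, 2 welds).
R_nwt = 0.6 × 480 × 11.31 × 180 × 10⁻³ = 586.4 kN (transverse, base value).
(i) R_nwl + R_nwt = 1271 kN; (ii) 0.85 R_nwl + 1.5 R_nwt = 1461 kN.
R_n = max = 1461 kN [governs: (ii)]; R_n/Ω = 730.6 kN.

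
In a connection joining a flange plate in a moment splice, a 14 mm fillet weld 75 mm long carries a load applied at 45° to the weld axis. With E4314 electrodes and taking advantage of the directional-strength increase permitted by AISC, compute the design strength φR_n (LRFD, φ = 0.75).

φR_n ≈ 186 kN

E43XX → F_EXX = 430 MPa.
t_e = 0.707 × 14 = 9.898 mm; A_we = 9.898 × 75 = 742.4 mm².
Directional factor: 1.0 + 0.5 sin^1.5(45°) = 1.297.
F_nw = 0.6 × 430 × 1.297 = 334.7 MPa.
φR_n = 0.75 × 334.7 × 742.4 × 10⁻³ = 186.4 kN.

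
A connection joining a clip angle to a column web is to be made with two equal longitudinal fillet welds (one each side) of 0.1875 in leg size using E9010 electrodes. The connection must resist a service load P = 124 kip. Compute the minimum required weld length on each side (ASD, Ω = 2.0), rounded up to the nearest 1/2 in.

E90XX → F_EXX = 90 ksi.
Throat t_e = 0.707 × 0.1875 = 0.1326 in.
r_n/Ω = (0.6 × 90 × 0.1326) / 2.0 = 3.579 kip/in.
L_req = P / (r_n/Ω) = 124 / 3.579 = 34.64 in total.
Per side: 34.64 / 2 = 17.32 in.
Round up → use L = 17.5 in on each side.

L = 17.5 in on each side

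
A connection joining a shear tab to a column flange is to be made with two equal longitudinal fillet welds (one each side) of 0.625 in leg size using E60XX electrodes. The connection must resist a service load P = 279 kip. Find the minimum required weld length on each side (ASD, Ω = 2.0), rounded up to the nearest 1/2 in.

E60XX → F_EXX = 60 ksi.
Throat t_e = 0.707 × 0.625 = 0.4419 in.
r_n/Ω = (0.6 × 60 × 0.4419) / 2.0 = 7.954 kip/in.
L_req = P / (r_n/Ω) = 279 / 7.954 = 35.08 in total.
Per side: 35.08 / 2 = 17.54 in.
Round up → use L = 18 in on each side.

L = 18 in on each side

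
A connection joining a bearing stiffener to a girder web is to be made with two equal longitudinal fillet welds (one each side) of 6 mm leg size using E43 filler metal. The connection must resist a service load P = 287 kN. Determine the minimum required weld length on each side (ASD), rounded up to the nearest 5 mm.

L = 265 mm on each side

E43XX → F_EXX = 430 MPa.
Throat t_e = 0.707 × 6 = 4.242 mm.
r_n/Ω = (0.6 × 430 × 4.242) / 2.0 = 547.2 N/mm = 0.5472 kN/mm.
L_req = P / (r_n/Ω) = 287 / 0.5472 = 524.5 mm total.
Per side: 524.5 / 2 = 262.2 mm.
Round up → use L = 265 mm on each side.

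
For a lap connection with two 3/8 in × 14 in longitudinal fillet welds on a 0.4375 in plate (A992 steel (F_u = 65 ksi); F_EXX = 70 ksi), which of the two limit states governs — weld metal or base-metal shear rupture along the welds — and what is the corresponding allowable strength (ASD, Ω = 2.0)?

t_e = 0.707 × 0.375 = 0.2651 in; L = 28 in.
Weld metal: R_n/Ω = (1/2.0) × 0.6 × 70 × 0.2651 × 28 = 155.9 kips.
Base metal (shear rupture): R_n/Ω = (1/2.0) × 0.6 × 65 × 0.4375 × 28 = 238.9 kips.
Governing: weld metal.

R_n/Ω ≈ 156 kips (weld metal governs)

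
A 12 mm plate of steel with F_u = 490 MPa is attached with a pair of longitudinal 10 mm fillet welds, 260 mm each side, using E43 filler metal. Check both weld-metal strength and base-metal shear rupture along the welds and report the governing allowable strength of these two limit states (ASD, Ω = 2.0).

R_n/Ω ≈ 474 kN (weld metal governs)

E43XX → F_EXX = 430 MPa.
t_e = 0.707 × 10 = 7.07 mm; L = 520 mm.
Weld metal: R_n/Ω = (1/2.0) × 0.6 × 430 × 7.07 × 520 × 10⁻³ = 474.3 kN.
Base metal (shear rupture): R_n/Ω = (1/2.0) × 0.6 × 490 × 12 × 520 × 10⁻³ = 917.3 kN.
Governing: weld metal.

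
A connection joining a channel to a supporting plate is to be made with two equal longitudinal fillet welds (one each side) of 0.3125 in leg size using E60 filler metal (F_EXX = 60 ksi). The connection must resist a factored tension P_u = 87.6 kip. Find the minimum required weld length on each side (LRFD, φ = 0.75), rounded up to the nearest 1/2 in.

Throat t_e = 0.707 × 0.3125 = 0.2209 in.
φr_n = 0.75 × 0.6 × 60 × 0.2209 = 5.965 kip/in.
L_req = P_u / φr_n = 87.6 / 5.965 = 14.68 in total.
Per side: 14.68 / 2 = 7.342 in.
Round up → use L = 7.5 in on each side.

L = 7.5 in on each side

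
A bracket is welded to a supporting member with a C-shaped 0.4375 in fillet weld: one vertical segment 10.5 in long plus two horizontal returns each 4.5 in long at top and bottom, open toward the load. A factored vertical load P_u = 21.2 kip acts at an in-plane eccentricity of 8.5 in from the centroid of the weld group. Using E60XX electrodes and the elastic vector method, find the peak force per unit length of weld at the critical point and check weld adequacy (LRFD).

f_max ≈ 3.66 kip/in; adequate

E60XX → F_EXX = 60 ksi.
Total weld length L_w = 19.5 in. Treat welds as unit-width lines.
Centroid: x̄ = 2×4.5×2.25 / 19.5 = 1.038 in from the vertical weld.
Polar moment about centroid: J = I_x + I_y = [10.5³/12 + 2×4.5×5.25²] + [10.5×1.038² + 2(4.5³/12 + 4.5×1.212²)] = 384.3 in³.
Direct shear f_v = P/L_w = 21.2 / 19.5 = 1.087 kip/in (vertical).
Torsion M = P·e = 21.2 × 8.5 = 180.2 kip·in.
Critical point at (x, y) = (3.462, 5.25) from centroid. f_tx = M·y/J = 2.462 kip/in; f_ty = M·x/J = 1.623 kip/in.
Resultant f_max = √[f_tx² + (f_v + f_ty)²] = √[2.462² + (1.087 + 1.623)²] = 3.662 kip/in.
Capacity per unit length: φr_n = 0.75 × 0.6 × 60 × (0.707 × 0.4375) = 8.351 kip/in.
3.662 ≤ 8.351 → adequate.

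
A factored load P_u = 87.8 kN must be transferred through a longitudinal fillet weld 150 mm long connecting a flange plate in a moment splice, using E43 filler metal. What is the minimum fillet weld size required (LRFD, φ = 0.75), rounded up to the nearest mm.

E43XX → F_EXX = 430 MPa.
Total weld length L = 150 mm.
Required throat t_e = P_u / (φ × 0.6 F_EXX × L) = 87.8 / (0.75 × 0.6 × 430 × 150 × 10⁻³) = 3.025 mm.
Required leg w = t_e / 0.707 = 4.279 mm → use 5 mm.

w = 5 mm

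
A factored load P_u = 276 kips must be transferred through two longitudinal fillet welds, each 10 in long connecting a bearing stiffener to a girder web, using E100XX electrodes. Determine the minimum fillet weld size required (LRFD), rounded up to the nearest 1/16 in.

w = 7/16 in

E100XX → F_EXX = 100 ksi.
Total weld length L = 20 in.
Required throat t_e = P_u / (φ × 0.6 F_EXX × L) = 276 / (0.75 × 0.6 × 100 × 20) = 0.3067 in.
Required leg w = t_e / 0.707 = 0.4338 in → use 7/16 in.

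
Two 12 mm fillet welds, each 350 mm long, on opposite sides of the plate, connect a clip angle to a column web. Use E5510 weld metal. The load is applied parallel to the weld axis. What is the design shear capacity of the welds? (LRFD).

φR_n ≈ 1470 kN

E55XX → F_EXX = 550 MPa.
Effective throat t_e = 0.707 × 12 = 8.484 mm.
Total length L = 700 mm; A_we = 8.484 × 700 = 5939 mm².
F_nw = 0.6 F_EXX = 0.6 × 550 = 330 MPa.
φR_n = 0.75 × 330 × 5939 × 10⁻³ = 1470 kN.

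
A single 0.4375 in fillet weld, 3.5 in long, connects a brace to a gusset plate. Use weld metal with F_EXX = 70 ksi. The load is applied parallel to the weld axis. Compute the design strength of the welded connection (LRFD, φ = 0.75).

φR_n ≈ 34.1 kips

Effective throat t_e = 0.707 × 0.4375 = 0.3093 in.
Total length L = 3.5 in; A_we = 0.3093 × 3.5 = 1.083 in².
F_nw = 0.6 F_EXX = 0.6 × 70 = 42 ksi.
φR_n = 0.75 × 42 × 1.083 = 34.1 kips.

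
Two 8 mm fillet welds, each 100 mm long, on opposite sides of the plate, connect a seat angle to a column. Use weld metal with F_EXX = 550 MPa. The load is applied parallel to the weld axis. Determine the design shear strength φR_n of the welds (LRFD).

φR_n ≈ 280 kN

Effective throat t_e = 0.707 × 8 = 5.656 mm.
Total length L = 200 mm; A_we = 5.656 × 200 = 1131 mm².
F_nw = 0.6 F_EXX = 0.6 × 550 = 330 MPa.
φR_n = 0.75 × 330 × 1131 × 10⁻³ = 280 kN.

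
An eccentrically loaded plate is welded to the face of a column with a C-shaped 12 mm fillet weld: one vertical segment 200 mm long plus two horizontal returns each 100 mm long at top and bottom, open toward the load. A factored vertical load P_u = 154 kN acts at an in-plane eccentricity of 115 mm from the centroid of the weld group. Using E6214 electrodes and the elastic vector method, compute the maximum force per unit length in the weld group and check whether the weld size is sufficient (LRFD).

E62XX → F_EXX = 620 MPa.
Total weld length L_w = 400 mm. Treat welds as unit-width lines.
Centroid: x̄ = 2×100×50 / 400 = 25 mm from the vertical weld.
Polar moment about centroid: J = I_x + I_y = [200³/12 + 2×100×100²] + [200×25² + 2(100³/12 + 100×25²)] = 3083000 mm³.
Direct shear f_v = P/L_w = 154×10³ / 400 = 385 N/mm (vertical).
Torsion M = P·e = 154×10³ × 115 = 17710000 N·mm.
Critical point at (x, y) = (75, 100) from centroid. f_tx = M·y/J = 574.4 N/mm; f_ty = M·x/J = 430.8 N/mm.
Resultant f_max = √[f_tx² + (f_v + f_ty)²] = √[574.4² + (385 + 430.8)²] = 997.7 N/mm.
Capacity per unit length: φr_n = 0.75 × 0.6 × 620 × (0.707 × 12) = 2367 N/mm.
997.7 ≤ 2367 → adequate.

f_max ≈ 998 N/mm; adequate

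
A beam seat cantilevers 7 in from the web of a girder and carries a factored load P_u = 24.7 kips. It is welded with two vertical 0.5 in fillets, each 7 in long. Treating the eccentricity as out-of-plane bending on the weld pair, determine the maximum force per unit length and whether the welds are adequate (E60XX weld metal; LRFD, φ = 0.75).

E60XX → F_EXX = 60 ksi.
L_w = 2 × 7 = 14 in; section modulus (unit throat) S = 2 × L²/6 = 16.33 in².
Direct shear f_v = P/L_w = 24.7/14 = 1.764 kip/in.
Moment M = P × e = 24.7 × 7 = 172.9 kip·in; bending f_b = M/S = 10.59 kip/in.
f_max = √(f_v² + f_b²) = √(1.764² + 10.59²) = 10.73 kip/in.
φr_n = 0.75 × 0.6 × 60 × (0.707 × 0.5) = 9.544 kip/in → NOT adequate.

f_max ≈ 10.7 kip/in; NOT adequate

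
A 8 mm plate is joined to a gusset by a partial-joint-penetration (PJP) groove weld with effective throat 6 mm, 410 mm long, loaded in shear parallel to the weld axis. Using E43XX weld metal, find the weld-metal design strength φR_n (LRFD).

E43XX → F_EXX = 430 MPa.
Effective throat (given) t_e = 6 mm.
A_we = 6 × 410 = 2460 mm².
F_nw = 0.6 F_EXX = 258 MPa.
φR_n = 0.75 × 258 × 2460 × 10⁻³ = 476 kN.

φR_n ≈ 476 kN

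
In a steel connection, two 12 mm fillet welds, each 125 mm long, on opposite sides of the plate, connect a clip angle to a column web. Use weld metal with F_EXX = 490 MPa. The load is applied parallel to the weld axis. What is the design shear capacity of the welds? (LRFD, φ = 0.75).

φR_n ≈ 468 kN

Effective throat t_e = 0.707 × 12 = 8.484 mm.
Total length L = 250 mm; A_we = 8.484 × 250 = 2121 mm².
F_nw = 0.6 F_EXX = 0.6 × 490 = 294 MPa.
φR_n = 0.75 × 294 × 2121 × 10⁻³ = 467.7 kN.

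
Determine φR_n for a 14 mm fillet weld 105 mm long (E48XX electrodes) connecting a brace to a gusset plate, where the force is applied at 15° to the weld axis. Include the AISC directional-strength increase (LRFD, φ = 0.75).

E48XX → F_EXX = 480 MPa.
t_e = 0.707 × 14 = 9.898 mm; A_we = 9.898 × 105 = 1039 mm².
Directional factor: 1.0 + 0.5 sin^1.5(15°) = 1.066.
F_nw = 0.6 × 480 × 1.066 = 307 MPa.
φR_n = 0.75 × 307 × 1039 × 10⁻³ = 239.3 kN.

φR_n ≈ 239 kN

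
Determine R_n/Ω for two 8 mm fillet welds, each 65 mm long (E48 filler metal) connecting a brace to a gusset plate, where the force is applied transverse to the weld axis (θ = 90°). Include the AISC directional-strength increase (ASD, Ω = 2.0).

R_n/Ω ≈ 159 kN

E48XX → F_EXX = 480 MPa.
t_e = 0.707 × 8 = 5.656 mm; A_we = 5.656 × 130 = 735.3 mm².
Directional factor: 1.0 + 0.5 sin^1.5(90°) = 1.5.
F_nw = 0.6 × 480 × 1.5 = 432 MPa.
R_n/Ω = (432 × 735.3) / 2.0 × 10⁻³ = 158.8 kN.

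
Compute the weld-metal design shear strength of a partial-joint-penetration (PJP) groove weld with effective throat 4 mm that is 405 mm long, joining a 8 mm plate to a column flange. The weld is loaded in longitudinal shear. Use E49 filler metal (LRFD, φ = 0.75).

φR_n ≈ 357 kN

E49XX → F_EXX = 490 MPa.
Effective throat (given) t_e = 4 mm.
A_we = 4 × 405 = 1620 mm².
F_nw = 0.6 F_EXX = 294 MPa.
φR_n = 0.75 × 294 × 1620 × 10⁻³ = 357.2 kN.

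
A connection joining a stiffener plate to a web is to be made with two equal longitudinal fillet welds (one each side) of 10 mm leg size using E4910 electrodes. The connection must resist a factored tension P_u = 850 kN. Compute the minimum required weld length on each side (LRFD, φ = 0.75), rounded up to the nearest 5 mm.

E49XX → F_EXX = 490 MPa.
Throat t_e = 0.707 × 10 = 7.07 mm.
φr_n = 0.75 × 0.6 × 490 × 7.07 × 10⁻³ = 1.559 kN/mm.
L_req = P_u / φr_n = 850 / 1.559 = 545.2 mm total.
Per side: 545.2 / 2 = 272.6 mm.
Round up → use L = 275 mm on each side.

L = 275 mm on each side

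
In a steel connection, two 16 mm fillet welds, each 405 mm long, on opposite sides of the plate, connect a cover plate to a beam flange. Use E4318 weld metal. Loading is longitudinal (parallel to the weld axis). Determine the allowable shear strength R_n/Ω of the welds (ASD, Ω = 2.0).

E43XX → F_EXX = 430 MPa.
Effective throat t_e = 0.707 × 16 = 11.31 mm.
Total length L = 810 mm; A_we = 11.31 × 810 = 9163 mm².
F_nw = 0.6 F_EXX = 0.6 × 430 = 258 MPa.
R_n = 258 × 9163 × 10⁻³ = 2364 kN; R_n/Ω = 2364/2.0 = 1182 kN.

R_n/Ω ≈ 1180 kN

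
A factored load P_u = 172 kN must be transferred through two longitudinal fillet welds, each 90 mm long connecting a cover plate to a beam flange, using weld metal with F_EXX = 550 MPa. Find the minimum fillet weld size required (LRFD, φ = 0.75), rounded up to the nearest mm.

w = 6 mm

Total weld length L = 180 mm.
Required throat t_e = P_u / (φ × 0.6 F_EXX × L) = 172 / (0.75 × 0.6 × 550 × 180 × 10⁻³) = 3.861 mm.
Required leg w = t_e / 0.707 = 5.461 mm → use 6 mm.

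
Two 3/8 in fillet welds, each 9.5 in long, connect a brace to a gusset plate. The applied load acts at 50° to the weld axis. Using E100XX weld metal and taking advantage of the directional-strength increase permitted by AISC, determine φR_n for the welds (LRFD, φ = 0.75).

E100XX → F_EXX = 100 ksi.
t_e = 0.707 × 0.375 = 0.2651 in; A_we = 0.2651 × 19 = 5.037 in².
Directional factor: 1.0 + 0.5 sin^1.5(50°) = 1.335.
F_nw = 0.6 × 100 × 1.335 = 80.11 ksi.
φR_n = 0.75 × 80.11 × 5.037 = 302.7 kip.

φR_n ≈ 303 kip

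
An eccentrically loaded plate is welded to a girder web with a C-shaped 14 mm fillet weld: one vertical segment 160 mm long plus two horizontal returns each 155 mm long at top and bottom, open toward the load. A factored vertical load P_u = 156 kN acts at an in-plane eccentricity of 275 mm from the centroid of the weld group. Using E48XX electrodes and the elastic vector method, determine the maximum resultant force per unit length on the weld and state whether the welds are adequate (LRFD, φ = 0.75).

E48XX → F_EXX = 480 MPa.
Total weld length L_w = 470 mm. Treat welds as unit-width lines.
Centroid: x̄ = 2×155×77.5 / 470 = 51.12 mm from the vertical weld.
Polar moment about centroid: J = I_x + I_y = [160³/12 + 2×155×80²] + [160×51.12² + 2(155³/12 + 155×26.38²)] = 3580000 mm³.
Direct shear f_v = P/L_w = 156×10³ / 470 = 331.9 N/mm (vertical).
Torsion M = P·e = 156×10³ × 275 = 42900000 N·mm.
Critical point at (x, y) = (103.9, 80) from centroid. f_tx = M·y/J = 958.7 N/mm; f_ty = M·x/J = 1245 N/mm.
Resultant f_max = √[f_tx² + (f_v + f_ty)²] = √[958.7² + (331.9 + 1245)²] = 1845 N/mm.
Capacity per unit length: φr_n = 0.75 × 0.6 × 480 × (0.707 × 14) = 2138 N/mm.
1845 ≤ 2138 → adequate.

f_max ≈ 1850 N/mm; adequate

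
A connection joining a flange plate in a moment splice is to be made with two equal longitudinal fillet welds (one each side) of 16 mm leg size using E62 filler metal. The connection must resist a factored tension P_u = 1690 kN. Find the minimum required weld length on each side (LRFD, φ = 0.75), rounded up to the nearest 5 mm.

E62XX → F_EXX = 620 MPa.
Throat t_e = 0.707 × 16 = 11.31 mm.
φr_n = 0.75 × 0.6 × 620 × 11.31 × 10⁻³ = 3.156 kN/mm.
L_req = P_u / φr_n = 1690 / 3.156 = 535.5 mm total.
Per side: 535.5 / 2 = 267.7 mm.
Round up → use L = 270 mm on each side.

L = 270 mm on each side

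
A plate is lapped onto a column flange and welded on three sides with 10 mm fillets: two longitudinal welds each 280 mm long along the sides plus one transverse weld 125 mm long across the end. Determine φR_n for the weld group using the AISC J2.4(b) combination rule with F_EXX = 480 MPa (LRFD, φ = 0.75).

t_e = 0.707 × 10 = 7.07 mm.
R_nwl = 0.6 × 480 × 7.07 × 560 × 10⁻³ = 1140 kN (longitudinal, 2 welds).
R_nwt = 0.6 × 480 × 7.07 × 125 × 10⁻³ = 254.5 kN (transverse, base value).
(i) R_nwl + R_nwt = 1395 kN; (ii) 0.85 R_nwl + 1.5 R_nwt = 1351 kN.
R_n = max = 1395 kN [governs: (i)]; φR_n = 1046 kN.

φR_n ≈ 1050 kN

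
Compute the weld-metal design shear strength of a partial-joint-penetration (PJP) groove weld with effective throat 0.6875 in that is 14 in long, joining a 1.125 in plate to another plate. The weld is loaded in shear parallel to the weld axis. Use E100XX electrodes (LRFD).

φR_n ≈ 433 kips

E100XX → F_EXX = 100 ksi.
Effective throat (given) t_e = 0.6875 in.
A_we = 0.6875 × 14 = 9.625 in².
F_nw = 0.6 F_EXX = 60 ksi.
φR_n = 0.75 × 60 × 9.625 = 433.1 kips.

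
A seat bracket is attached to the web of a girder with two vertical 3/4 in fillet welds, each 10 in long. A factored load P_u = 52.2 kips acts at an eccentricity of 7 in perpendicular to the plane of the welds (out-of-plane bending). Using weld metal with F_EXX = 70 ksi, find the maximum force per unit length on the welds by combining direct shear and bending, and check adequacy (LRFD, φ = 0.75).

L_w = 2 × 10 = 20 in; section modulus (unit throat) S = 2 × L²/6 = 33.33 in².
Direct shear f_v = P/L_w = 52.2/20 = 2.61 kip/in.
Moment M = P × e = 52.2 × 7 = 365.4 kip·in; bending f_b = M/S = 10.96 kip/in.
f_max = √(f_v² + f_b²) = √(2.61² + 10.96²) = 11.27 kip/in.
φr_n = 0.75 × 0.6 × 70 × (0.707 × 0.75) = 16.7 kip/in → adequate.

f_max ≈ 11.3 kip/in; adequate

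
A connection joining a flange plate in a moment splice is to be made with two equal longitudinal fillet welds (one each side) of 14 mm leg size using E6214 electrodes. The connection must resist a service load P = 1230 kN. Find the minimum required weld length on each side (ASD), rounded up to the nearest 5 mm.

E62XX → F_EXX = 620 MPa.
Throat t_e = 0.707 × 14 = 9.898 mm.
r_n/Ω = (0.6 × 620 × 9.898) / 2.0 = 1841 N/mm = 1.841 kN/mm.
L_req = P / (r_n/Ω) = 1230 / 1.841 = 668.1 mm total.
Per side: 668.1 / 2 = 334.1 mm.
Round up → use L = 335 mm on each side.

L = 335 mm on each side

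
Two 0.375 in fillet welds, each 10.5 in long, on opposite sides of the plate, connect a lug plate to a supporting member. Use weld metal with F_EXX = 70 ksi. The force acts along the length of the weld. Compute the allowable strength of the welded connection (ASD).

Effective throat t_e = 0.707 × 0.375 = 0.2651 in.
Total length L = 21 in; A_we = 0.2651 × 21 = 5.568 in².
F_nw = 0.6 F_EXX = 0.6 × 70 = 42 ksi.
R_n = 42 × 5.568 = 233.8 kip; R_n/Ω = 233.8/2.0 = 116.9 kip.

R_n/Ω ≈ 117 kip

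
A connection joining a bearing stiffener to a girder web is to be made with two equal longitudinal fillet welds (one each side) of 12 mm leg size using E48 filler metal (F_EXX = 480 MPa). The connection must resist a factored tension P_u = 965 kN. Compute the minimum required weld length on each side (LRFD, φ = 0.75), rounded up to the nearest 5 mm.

Throat t_e = 0.707 × 12 = 8.484 mm.
φr_n = 0.75 × 0.6 × 480 × 8.484 × 10⁻³ = 1.833 kN/mm.
L_req = P_u / φr_n = 965 / 1.833 = 526.6 mm total.
Per side: 526.6 / 2 = 263.3 mm.
Round up → use L = 265 mm on each side.

L = 265 mm on each side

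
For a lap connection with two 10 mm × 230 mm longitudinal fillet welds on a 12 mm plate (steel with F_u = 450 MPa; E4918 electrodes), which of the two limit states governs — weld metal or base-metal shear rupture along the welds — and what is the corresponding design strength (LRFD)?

φR_n ≈ 717 kN (weld metal governs)

E49XX → F_EXX = 490 MPa.
t_e = 0.707 × 10 = 7.07 mm; L = 460 mm.
Weld metal: φR_n = 0.75 × 0.6 × 490 × 7.07 × 460 × 10⁻³ = 717.1 kN.
Base metal (shear rupture): φR_n = 0.75 × 0.6 × 450 × 12 × 460 × 10⁻³ = 1118 kN.
Governing: weld metal.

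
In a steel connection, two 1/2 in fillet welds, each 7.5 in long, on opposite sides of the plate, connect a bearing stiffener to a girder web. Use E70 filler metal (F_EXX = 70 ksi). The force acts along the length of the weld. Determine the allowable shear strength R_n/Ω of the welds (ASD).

Effective throat t_e = 0.707 × 0.5 = 0.3535 in.
Total length L = 15 in; A_we = 0.3535 × 15 = 5.302 in².
F_nw = 0.6 F_EXX = 0.6 × 70 = 42 ksi.
R_n = 42 × 5.302 = 222.7 kip; R_n/Ω = 222.7/2.0 = 111.4 kip.

R_n/Ω ≈ 111 kip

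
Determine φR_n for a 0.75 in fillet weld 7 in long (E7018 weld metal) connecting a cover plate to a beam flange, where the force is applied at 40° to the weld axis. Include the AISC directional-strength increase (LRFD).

E70XX → F_EXX = 70 ksi.
t_e = 0.707 × 0.75 = 0.5302 in; A_we = 0.5302 × 7 = 3.712 in².
Directional factor: 1.0 + 0.5 sin^1.5(40°) = 1.258.
F_nw = 0.6 × 70 × 1.258 = 52.82 ksi.
φR_n = 0.75 × 52.82 × 3.712 = 147 kips.

φR_n ≈ 147 kips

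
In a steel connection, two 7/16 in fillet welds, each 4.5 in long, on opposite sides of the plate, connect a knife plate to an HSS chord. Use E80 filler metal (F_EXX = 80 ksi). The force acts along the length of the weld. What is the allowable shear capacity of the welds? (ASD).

Effective throat t_e = 0.707 × 0.4375 = 0.3093 in.
Total length L = 9 in; A_we = 0.3093 × 9 = 2.784 in².
F_nw = 0.6 F_EXX = 0.6 × 80 = 48 ksi.
R_n = 48 × 2.784 = 133.6 kips; R_n/Ω = 133.6/2.0 = 66.81 kips.

R_n/Ω ≈ 66.8 kips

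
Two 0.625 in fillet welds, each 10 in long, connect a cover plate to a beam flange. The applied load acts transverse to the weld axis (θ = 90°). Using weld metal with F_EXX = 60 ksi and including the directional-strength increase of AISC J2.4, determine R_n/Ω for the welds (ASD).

t_e = 0.707 × 0.625 = 0.4419 in; A_we = 0.4419 × 20 = 8.837 in².
Directional factor: 1.0 + 0.5 sin^1.5(90°) = 1.5.
F_nw = 0.6 × 60 × 1.5 = 54 ksi.
R_n/Ω = (54 × 8.837) / 2.0 = 238.6 kip.

R_n/Ω ≈ 239 kip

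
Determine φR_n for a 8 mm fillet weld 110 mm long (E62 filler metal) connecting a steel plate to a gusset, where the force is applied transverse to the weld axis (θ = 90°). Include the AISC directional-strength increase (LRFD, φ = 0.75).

E62XX → F_EXX = 620 MPa.
t_e = 0.707 × 8 = 5.656 mm; A_we = 5.656 × 110 = 622.2 mm².
Directional factor: 1.0 + 0.5 sin^1.5(90°) = 1.5.
F_nw = 0.6 × 620 × 1.5 = 558 MPa.
φR_n = 0.75 × 558 × 622.2 × 10⁻³ = 260.4 kN.

φR_n ≈ 260 kN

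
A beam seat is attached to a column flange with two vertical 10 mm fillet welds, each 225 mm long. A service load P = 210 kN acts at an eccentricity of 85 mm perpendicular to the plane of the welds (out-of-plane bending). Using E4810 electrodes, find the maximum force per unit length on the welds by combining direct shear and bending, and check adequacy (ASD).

f_max ≈ 1160 N/mm; NOT adequate

E48XX → F_EXX = 480 MPa.
L_w = 2 × 225 = 450 mm; section modulus (unit throat) S = 2 × L²/6 = 16880 mm².
Direct shear f_v = P/L_w = 210×10³/450 = 466.7 N/mm.
Moment M = P × e = 210×10³ × 85 = 17850000 N·mm; bending f_b = M/S = 1058 N/mm.
f_max = √(f_v² + f_b²) = √(466.7² + 1058²) = 1156 N/mm.
r_n/Ω = (1/2.0) × 0.6 × 480 × (0.707 × 10) = 1018 N/mm → NOT adequate.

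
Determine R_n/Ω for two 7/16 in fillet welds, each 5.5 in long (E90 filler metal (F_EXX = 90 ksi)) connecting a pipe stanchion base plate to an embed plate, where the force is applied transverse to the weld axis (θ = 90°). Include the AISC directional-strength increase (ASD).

t_e = 0.707 × 0.4375 = 0.3093 in; A_we = 0.3093 × 11 = 3.402 in².
Directional factor: 1.0 + 0.5 sin^1.5(90°) = 1.5.
F_nw = 0.6 × 90 × 1.5 = 81 ksi.
R_n/Ω = (81 × 3.402) / 2.0 = 137.8 kips.

R_n/Ω ≈ 138 kips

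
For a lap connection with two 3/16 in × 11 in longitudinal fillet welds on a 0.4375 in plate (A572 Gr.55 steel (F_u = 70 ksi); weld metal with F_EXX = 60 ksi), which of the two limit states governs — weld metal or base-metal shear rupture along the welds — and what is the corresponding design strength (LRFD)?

φR_n ≈ 78.7 kip (weld metal governs)

t_e = 0.707 × 0.1875 = 0.1326 in; L = 22 in.
Weld metal: φR_n = 0.75 × 0.6 × 60 × 0.1326 × 22 = 78.74 kip.
Base metal (shear rupture): φR_n = 0.75 × 0.6 × 70 × 0.4375 × 22 = 303.2 kip.
Governing: weld metal.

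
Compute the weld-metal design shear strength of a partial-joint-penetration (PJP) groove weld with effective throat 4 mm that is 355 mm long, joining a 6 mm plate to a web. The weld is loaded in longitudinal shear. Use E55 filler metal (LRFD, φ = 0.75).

E55XX → F_EXX = 550 MPa.
Effective throat (given) t_e = 4 mm.
A_we = 4 × 355 = 1420 mm².
F_nw = 0.6 F_EXX = 330 MPa.
φR_n = 0.75 × 330 × 1420 × 10⁻³ = 351.5 kN.

φR_n ≈ 351 kN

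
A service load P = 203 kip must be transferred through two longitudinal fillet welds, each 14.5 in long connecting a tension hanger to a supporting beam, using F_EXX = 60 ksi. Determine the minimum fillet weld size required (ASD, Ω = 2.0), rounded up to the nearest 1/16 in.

Total weld length L = 29 in.
Required throat t_e = P × Ω / (0.6 F_EXX × L) = 203 × 2.0 / (0.6 × 60 × 29) = 0.3889 in.
Required leg w = t_e / 0.707 = 0.5501 in → use 9/16 in.

w = 9/16 in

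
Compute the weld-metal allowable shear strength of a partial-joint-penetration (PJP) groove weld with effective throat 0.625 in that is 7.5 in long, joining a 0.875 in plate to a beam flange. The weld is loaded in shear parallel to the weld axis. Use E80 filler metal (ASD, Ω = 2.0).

E80XX → F_EXX = 80 ksi.
Effective throat (given) t_e = 0.625 in.
A_we = 0.625 × 7.5 = 4.688 in².
F_nw = 0.6 F_EXX = 48 ksi.
R_n/Ω = (48 × 4.688) / 2.0 = 112.5 kip.

R_n/Ω ≈ 112 kip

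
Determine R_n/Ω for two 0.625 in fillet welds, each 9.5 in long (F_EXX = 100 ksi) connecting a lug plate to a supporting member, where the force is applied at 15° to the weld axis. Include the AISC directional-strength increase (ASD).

t_e = 0.707 × 0.625 = 0.4419 in; A_we = 0.4419 × 19 = 8.396 in².
Directional factor: 1.0 + 0.5 sin^1.5(15°) = 1.066.
F_nw = 0.6 × 100 × 1.066 = 63.95 ksi.
R_n/Ω = (63.95 × 8.396) / 2.0 = 268.5 kips.

R_n/Ω ≈ 268 kips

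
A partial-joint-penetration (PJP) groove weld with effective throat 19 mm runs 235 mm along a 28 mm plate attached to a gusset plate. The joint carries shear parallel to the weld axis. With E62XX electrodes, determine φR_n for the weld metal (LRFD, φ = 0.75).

φR_n ≈ 1250 kN

E62XX → F_EXX = 620 MPa.
Effective throat (given) t_e = 19 mm.
A_we = 19 × 235 = 4465 mm².
F_nw = 0.6 F_EXX = 372 MPa.
φR_n = 0.75 × 372 × 4465 × 10⁻³ = 1246 kN.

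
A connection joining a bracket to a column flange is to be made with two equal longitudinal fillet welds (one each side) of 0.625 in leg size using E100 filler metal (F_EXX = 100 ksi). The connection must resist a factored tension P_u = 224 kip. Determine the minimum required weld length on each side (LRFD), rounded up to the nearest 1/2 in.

L = 6 in on each side

Throat t_e = 0.707 × 0.625 = 0.4419 in.
φr_n = 0.75 × 0.6 × 100 × 0.4419 = 19.88 kip/in.
L_req = P_u / φr_n = 224 / 19.88 = 11.27 in total.
Per side: 11.27 / 2 = 5.633 in.
Round up → use L = 6 in on each side.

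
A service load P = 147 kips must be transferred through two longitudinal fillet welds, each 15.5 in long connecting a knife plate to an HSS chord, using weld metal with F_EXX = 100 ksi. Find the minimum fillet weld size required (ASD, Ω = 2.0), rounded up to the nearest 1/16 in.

Total weld length L = 31 in.
Required throat t_e = P × Ω / (0.6 F_EXX × L) = 147 × 2.0 / (0.6 × 100 × 31) = 0.1581 in.
Required leg w = t_e / 0.707 = 0.2236 in → use 1/4 in.

w = 1/4 in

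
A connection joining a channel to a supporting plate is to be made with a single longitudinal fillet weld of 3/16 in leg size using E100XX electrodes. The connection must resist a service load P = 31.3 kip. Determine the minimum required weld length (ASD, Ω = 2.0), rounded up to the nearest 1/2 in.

L = 8 in

E100XX → F_EXX = 100 ksi.
Throat t_e = 0.707 × 0.1875 = 0.1326 in.
r_n/Ω = (0.6 × 100 × 0.1326) / 2.0 = 3.977 kip/in.
L_req = P / (r_n/Ω) = 31.3 / 3.977 = 7.871 in total.
Round up → use L = 8 in.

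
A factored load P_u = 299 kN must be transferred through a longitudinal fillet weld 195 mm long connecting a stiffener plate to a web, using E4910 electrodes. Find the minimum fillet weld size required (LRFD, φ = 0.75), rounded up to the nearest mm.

E49XX → F_EXX = 490 MPa.
Total weld length L = 195 mm.
Required throat t_e = P_u / (φ × 0.6 F_EXX × L) = 299 / (0.75 × 0.6 × 490 × 195 × 10⁻³) = 6.954 mm.
Required leg w = t_e / 0.707 = 9.836 mm → use 10 mm.

w = 10 mm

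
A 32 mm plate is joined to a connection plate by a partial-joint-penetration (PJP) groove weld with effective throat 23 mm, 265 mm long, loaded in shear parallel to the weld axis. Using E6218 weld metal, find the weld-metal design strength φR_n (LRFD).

E62XX → F_EXX = 620 MPa.
Effective throat (given) t_e = 23 mm.
A_we = 23 × 265 = 6095 mm².
F_nw = 0.6 F_EXX = 372 MPa.
φR_n = 0.75 × 372 × 6095 × 10⁻³ = 1701 kN.

φR_n ≈ 1700 kN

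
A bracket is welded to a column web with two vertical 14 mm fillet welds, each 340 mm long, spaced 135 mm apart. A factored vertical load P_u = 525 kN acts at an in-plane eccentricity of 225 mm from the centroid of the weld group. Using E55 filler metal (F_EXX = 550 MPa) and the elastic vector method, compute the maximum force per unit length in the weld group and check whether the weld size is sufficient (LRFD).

f_max ≈ 2620 N/mm; NOT adequate

Total weld length L_w = 680 mm. Treat welds as unit-width lines.
Polar moment about centroid: J = 2[d³/12 + d(b/2)²] = 2[340³/12 + 340×67.5²] = 9649000 mm³.
Direct shear f_v = P/L_w = 525×10³ / 680 = 772.1 N/mm (vertical).
Torsion M = P·e = 525×10³ × 225 = 118120000 N·mm.
Critical point at (x, y) = (67.5, 170) from centroid. f_tx = M·y/J = 2081 N/mm; f_ty = M·x/J = 826.4 N/mm.
Resultant f_max = √[f_tx² + (f_v + f_ty)²] = √[2081² + (772.1 + 826.4)²] = 2624 N/mm.
Capacity per unit length: φr_n = 0.75 × 0.6 × 550 × (0.707 × 14) = 2450 N/mm.
2624 > 2450 → NOT adequate.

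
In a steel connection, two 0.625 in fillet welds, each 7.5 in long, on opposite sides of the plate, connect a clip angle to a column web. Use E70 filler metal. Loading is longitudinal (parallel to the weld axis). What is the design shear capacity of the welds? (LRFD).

φR_n ≈ 209 kips

E70XX → F_EXX = 70 ksi.
Effective throat t_e = 0.707 × 0.625 = 0.4419 in.
Total length L = 15 in; A_we = 0.4419 × 15 = 6.628 in².
F_nw = 0.6 F_EXX = 0.6 × 70 = 42 ksi.
φR_n = 0.75 × 42 × 6.628 = 208.8 kips.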